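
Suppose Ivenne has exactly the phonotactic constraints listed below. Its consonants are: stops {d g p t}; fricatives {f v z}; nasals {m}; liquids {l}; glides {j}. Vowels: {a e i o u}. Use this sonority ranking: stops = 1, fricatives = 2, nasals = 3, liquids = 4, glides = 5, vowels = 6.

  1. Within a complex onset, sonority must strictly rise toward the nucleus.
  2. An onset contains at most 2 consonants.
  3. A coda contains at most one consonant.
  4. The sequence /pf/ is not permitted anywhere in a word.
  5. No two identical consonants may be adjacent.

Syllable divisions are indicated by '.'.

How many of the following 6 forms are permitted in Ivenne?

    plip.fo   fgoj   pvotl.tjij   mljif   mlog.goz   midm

0

plip.fo — violates constraint 4: contains banned sequence /pf/ → not permitted
fgoj — violates constraint 1: syllable 1 onset /fg/: /f/ (fricative, 2) → /g/ (stop, 1) does not rise → not permitted
pvotl.tjij — violates constraint 3: syllable 1 coda /tl/ has 2 consonants (> 1) → not permitted
mljif — violates constraint 2: syllable 1 onset /mlj/ has 3 consonants (> 2) → not permitted
mlog.goz — violates constraint 5: adjacent identical consonants /gg/ → not permitted
midm — violates constraint 3: syllable 1 coda /dm/ has 2 consonants (> 1) → not permitted
No form is permitted → 0.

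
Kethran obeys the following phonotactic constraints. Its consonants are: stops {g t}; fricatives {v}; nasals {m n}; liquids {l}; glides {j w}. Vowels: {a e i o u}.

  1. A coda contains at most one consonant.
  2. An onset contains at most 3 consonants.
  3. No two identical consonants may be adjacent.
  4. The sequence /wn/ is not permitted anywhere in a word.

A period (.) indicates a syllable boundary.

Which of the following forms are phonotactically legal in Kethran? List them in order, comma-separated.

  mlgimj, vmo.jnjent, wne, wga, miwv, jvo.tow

wga, jvo.tow

mlgimj — violates constraint 1: syllable 1 coda /mj/ has 2 consonants (> 1) → phonotactically illegal
vmo.jnjent — violates constraint 1: syllable 2 coda /nt/ has 2 consonants (> 1) → phonotactically illegal
wne — violates constraint 4: contains banned sequence /wn/ → phonotactically illegal
wga — σ1 onset /wg/ (2C), coda /∅/ ok → phonotactically legal
miwv — violates constraint 1: syllable 1 coda /wv/ has 2 consonants (> 1) → phonotactically illegal
jvo.tow — σ1 onset /jv/ (2C), coda /∅/ ok; σ2 onset /t/, coda /w/ ok → phonotactically legal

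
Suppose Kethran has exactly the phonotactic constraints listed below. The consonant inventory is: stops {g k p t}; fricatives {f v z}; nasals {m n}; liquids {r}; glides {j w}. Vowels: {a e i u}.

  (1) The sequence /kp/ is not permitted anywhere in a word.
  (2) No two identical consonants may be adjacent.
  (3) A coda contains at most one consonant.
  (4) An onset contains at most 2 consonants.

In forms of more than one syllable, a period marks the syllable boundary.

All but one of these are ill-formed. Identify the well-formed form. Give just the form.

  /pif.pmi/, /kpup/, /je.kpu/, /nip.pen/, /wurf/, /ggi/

/pif.pmi/ — σ1 onset /p/, coda /f/ ok; σ2 onset /pm/ (2C), coda /∅/ ok → well-formed
/kpup/ — violates constraint 1: contains banned sequence /kp/ → ill-formed
/je.kpu/ — violates constraint 1: contains banned sequence /kp/ → ill-formed
/nip.pen/ — violates constraint 2: adjacent identical consonants /pp/ → ill-formed
/wurf/ — violates constraint 3: syllable 1 coda /rf/ has 2 consonants (> 1) → ill-formed
/ggi/ — violates constraint 2: adjacent identical consonants /gg/ → ill-formed

/pif.pmi/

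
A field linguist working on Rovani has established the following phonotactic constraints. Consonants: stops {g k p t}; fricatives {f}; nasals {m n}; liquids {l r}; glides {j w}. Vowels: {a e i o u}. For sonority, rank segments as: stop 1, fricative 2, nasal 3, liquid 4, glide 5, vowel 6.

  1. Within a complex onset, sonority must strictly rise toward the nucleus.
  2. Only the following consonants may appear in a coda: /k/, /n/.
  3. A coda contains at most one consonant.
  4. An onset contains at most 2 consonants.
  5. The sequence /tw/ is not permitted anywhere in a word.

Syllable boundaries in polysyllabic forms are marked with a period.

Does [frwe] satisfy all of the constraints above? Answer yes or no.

no

[frwe] — violates constraint 4: syllable 1 onset /frw/ has 3 consonants (> 2) → not permitted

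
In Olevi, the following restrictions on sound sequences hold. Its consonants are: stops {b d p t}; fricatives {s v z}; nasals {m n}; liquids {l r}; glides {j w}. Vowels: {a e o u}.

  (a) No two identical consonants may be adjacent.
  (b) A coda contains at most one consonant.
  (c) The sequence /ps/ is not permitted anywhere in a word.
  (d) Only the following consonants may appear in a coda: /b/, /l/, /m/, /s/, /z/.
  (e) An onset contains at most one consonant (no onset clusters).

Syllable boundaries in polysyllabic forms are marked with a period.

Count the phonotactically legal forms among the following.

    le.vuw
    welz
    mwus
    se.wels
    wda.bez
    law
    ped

le.vuw — violates constraint (d): syllable 2 coda contains /w/, which is not a licensed coda consonant → phonotactically illegal
welz — violates constraint (b): syllable 1 coda /lz/ has 2 consonants (> 1) → phonotactically illegal
mwus — violates constraint (e): syllable 1 onset /mw/ has 2 consonants (> 1) → phonotactically illegal
se.wels — violates constraint (b): syllable 2 coda /ls/ has 2 consonants (> 1) → phonotactically illegal
wda.bez — violates constraint (e): syllable 1 onset /wd/ has 2 consonants (> 1) → phonotactically illegal
law — violates constraint (d): syllable 1 coda contains /w/, which is not a licensed coda consonant → phonotactically illegal
ped — violates constraint (d): syllable 1 coda contains /d/, which is not a licensed coda consonant → phonotactically illegal
No form is phonotactically legal → 0.

0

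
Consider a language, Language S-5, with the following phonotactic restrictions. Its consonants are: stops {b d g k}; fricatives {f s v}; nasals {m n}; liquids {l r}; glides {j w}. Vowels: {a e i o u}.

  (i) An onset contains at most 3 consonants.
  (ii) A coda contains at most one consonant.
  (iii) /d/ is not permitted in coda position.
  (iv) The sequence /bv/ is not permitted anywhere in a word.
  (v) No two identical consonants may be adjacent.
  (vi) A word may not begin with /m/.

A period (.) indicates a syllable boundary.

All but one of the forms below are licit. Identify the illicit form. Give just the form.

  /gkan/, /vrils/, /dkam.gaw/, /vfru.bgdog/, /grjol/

/gkan/ — σ1 onset /gk/ (2C), coda /n/ ok → licit
/vrils/ — violates constraint (ii): syllable 1 coda /ls/ has 2 consonants (> 1) → illicit
/dkam.gaw/ — σ1 onset /dk/ (2C), coda /m/ ok; σ2 onset /g/, coda /w/ ok → licit
/vfru.bgdog/ — σ1 onset /vfr/ (3C), coda /∅/ ok; σ2 onset /bgd/ (3C), coda /g/ ok → licit
/grjol/ — σ1 onset /grj/ (3C), coda /l/ ok → licit

/vrils/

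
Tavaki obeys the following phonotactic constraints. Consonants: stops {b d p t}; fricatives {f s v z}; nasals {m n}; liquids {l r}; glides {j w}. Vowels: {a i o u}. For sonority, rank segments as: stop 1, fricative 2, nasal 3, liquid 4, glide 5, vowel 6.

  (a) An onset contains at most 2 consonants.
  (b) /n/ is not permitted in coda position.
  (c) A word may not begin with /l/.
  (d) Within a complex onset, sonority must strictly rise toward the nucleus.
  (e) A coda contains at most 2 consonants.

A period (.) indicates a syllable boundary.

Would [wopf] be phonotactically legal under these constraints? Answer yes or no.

yes

[wopf] — σ1 onset /w/, coda /pf/ (2C) ok → phonotactically legal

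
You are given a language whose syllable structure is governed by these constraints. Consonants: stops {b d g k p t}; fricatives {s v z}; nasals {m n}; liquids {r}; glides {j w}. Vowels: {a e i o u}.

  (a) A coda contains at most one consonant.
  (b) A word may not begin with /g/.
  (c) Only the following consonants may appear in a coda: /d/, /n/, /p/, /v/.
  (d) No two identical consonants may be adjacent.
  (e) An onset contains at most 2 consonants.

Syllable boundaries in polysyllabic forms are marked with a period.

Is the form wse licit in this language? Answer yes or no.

wse — σ1 onset /ws/ (2C), coda /∅/ ok → licit

yes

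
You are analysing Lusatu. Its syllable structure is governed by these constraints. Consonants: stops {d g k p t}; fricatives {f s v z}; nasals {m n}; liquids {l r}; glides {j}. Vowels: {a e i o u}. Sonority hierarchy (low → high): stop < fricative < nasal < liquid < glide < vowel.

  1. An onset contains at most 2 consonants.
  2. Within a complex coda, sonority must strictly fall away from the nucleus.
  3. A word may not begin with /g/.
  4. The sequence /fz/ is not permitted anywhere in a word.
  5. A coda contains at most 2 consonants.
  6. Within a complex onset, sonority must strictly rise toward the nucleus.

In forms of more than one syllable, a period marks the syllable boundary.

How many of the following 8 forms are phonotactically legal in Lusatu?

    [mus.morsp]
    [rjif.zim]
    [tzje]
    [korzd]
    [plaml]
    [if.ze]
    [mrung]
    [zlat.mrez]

2

[mus.morsp] — violates constraint 5: syllable 2 coda /rsp/ has 3 consonants (> 2) → phonotactically illegal
[rjif.zim] — violates constraint 4: contains banned sequence /fz/ → phonotactically illegal
[tzje] — violates constraint 1: syllable 1 onset /tzj/ has 3 consonants (> 2) → phonotactically illegal
[korzd] — violates constraint 5: syllable 1 coda /rzd/ has 3 consonants (> 2) → phonotactically illegal
[plaml] — violates constraint 2: syllable 1 coda /ml/: /m/ (nasal, 3) → /l/ (liquid, 4) does not fall → phonotactically illegal
[if.ze] — violates constraint 4: contains banned sequence /fz/ → phonotactically illegal
[mrung] — σ1 onset /mr/ (3→4 rises), coda /ng/ (3→1 falls) ok → phonotactically legal
[zlat.mrez] — σ1 onset /zl/ (2→4 rises), coda /t/ ok; σ2 onset /mr/ (3→4 rises), coda /z/ ok → phonotactically legal
Phonotactically legal: [mrung], [zlat.mrez] → 2.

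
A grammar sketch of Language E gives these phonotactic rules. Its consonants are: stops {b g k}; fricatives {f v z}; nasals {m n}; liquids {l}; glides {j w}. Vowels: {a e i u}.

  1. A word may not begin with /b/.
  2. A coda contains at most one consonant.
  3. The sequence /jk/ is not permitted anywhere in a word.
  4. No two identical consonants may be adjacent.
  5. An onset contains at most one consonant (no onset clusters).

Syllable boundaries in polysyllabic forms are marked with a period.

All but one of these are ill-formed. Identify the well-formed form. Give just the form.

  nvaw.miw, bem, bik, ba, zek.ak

nvaw.miw — violates constraint 5: syllable 1 onset /nv/ has 2 consonants (> 1) → ill-formed
bem — violates constraint 1: word begins with /b/ → ill-formed
bik — violates constraint 1: word begins with /b/ → ill-formed
ba — violates constraint 1: word begins with /b/ → ill-formed
zek.ak — σ1 onset /z/, coda /k/ ok; σ2 onset /∅/, coda /k/ ok → well-formed

zek.ak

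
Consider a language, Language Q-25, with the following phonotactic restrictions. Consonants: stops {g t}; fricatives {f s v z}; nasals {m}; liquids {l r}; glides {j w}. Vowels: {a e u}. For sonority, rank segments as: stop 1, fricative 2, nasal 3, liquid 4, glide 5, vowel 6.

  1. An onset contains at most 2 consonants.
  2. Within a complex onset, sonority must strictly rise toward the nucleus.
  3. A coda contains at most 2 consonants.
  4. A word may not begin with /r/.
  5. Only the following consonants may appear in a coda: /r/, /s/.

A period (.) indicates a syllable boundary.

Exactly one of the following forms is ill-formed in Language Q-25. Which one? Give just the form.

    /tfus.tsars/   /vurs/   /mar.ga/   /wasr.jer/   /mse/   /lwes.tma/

/tfus.tsars/ — σ1 onset /tf/ (1→2 rises), coda /s/ ok; σ2 onset /ts/ (1→2 rises), coda /rs/ (2C) ok → well-formed
/vurs/ — σ1 onset /v/, coda /rs/ (2C) ok → well-formed
/mar.ga/ — σ1 onset /m/, coda /r/ ok; σ2 onset /g/, coda /∅/ ok → well-formed
/wasr.jer/ — σ1 onset /w/, coda /sr/ (2C) ok; σ2 onset /j/, coda /r/ ok → well-formed
/mse/ — violates constraint 2: syllable 1 onset /ms/: /m/ (nasal, 3) → /s/ (fricative, 2) does not rise → ill-formed
/lwes.tma/ — σ1 onset /lw/ (4→5 rises), coda /s/ ok; σ2 onset /tm/ (1→3 rises), coda /∅/ ok → well-formed

/mse/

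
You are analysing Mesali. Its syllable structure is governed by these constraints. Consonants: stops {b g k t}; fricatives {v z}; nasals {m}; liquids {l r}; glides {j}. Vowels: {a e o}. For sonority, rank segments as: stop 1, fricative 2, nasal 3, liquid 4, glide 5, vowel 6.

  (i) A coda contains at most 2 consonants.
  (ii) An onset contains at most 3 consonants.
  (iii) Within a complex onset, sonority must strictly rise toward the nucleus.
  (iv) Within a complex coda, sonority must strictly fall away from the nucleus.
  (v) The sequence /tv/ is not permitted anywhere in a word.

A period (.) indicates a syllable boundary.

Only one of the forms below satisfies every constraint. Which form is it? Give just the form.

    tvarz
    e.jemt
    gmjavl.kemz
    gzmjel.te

tvarz — violates constraint (v): contains banned sequence /tv/ → illicit
e.jemt — σ1 onset /∅/, coda /∅/ ok; σ2 onset /j/, coda /mt/ (3→1 falls) ok → licit
gmjavl.kemz — violates constraint (iv): syllable 1 coda /vl/: /v/ (fricative, 2) → /l/ (liquid, 4) does not fall → illicit
gzmjel.te — violates constraint (ii): syllable 1 onset /gzmj/ has 4 consonants (> 3) → illicit

e.jemt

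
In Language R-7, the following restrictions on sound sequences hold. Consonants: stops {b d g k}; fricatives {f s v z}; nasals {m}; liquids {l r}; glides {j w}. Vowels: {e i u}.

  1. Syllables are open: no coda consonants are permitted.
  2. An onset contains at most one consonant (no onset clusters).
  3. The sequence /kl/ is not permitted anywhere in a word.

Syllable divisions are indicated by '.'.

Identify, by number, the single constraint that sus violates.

1

sus: syllable 1 coda /s/ has 1 consonant (> 0).
This is a violation of constraint 1: "Syllables are open: no coda consonants are permitted."
The remaining constraints (2, 3) are satisfied.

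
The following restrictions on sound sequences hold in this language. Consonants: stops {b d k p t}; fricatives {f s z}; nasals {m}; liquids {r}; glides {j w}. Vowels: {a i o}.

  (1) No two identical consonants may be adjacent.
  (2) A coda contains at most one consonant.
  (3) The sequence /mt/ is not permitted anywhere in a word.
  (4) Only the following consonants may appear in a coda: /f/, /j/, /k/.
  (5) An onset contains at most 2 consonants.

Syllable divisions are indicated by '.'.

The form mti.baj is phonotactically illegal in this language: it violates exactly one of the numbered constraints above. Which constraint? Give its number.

mti.baj: contains banned sequence /mt/.
This is a violation of constraint 3: "The sequence /mt/ is not permitted anywhere in a word."
The remaining constraints (1, 2, 4, 5) are satisfied.

3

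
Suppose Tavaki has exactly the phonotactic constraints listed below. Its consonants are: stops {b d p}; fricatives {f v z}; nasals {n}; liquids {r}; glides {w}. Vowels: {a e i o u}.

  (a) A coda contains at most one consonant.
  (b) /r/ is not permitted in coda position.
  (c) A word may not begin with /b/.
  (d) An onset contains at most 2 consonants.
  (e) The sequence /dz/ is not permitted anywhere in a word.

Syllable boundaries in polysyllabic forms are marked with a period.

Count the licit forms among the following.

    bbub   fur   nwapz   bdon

0

bbub — violates constraint (c): word begins with /b/ → illicit
fur — violates constraint (b): syllable 1 coda contains /r/ → illicit
nwapz — violates constraint (a): syllable 1 coda /pz/ has 2 consonants (> 1) → illicit
bdon — violates constraint (c): word begins with /b/ → illicit
No form is licit → 0.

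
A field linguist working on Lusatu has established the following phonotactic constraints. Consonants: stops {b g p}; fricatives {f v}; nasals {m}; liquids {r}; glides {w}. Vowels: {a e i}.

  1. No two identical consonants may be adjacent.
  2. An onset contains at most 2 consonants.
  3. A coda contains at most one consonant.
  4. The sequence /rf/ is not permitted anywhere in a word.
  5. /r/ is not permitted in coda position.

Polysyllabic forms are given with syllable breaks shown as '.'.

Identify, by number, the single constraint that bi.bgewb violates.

bi.bgewb: syllable 2 coda /wb/ has 2 consonants (> 1).
This is a violation of constraint 3: "A coda contains at most one consonant."
The remaining constraints (1, 2, 4, 5) are satisfied.

3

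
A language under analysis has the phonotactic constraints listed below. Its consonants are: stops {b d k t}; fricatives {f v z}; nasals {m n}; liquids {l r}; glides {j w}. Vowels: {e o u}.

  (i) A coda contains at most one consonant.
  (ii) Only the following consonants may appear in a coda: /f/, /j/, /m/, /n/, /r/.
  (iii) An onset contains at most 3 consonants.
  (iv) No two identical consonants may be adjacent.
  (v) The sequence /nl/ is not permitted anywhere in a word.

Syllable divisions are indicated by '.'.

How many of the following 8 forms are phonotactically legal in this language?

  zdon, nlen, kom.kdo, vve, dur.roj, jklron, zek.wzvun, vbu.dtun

3

zdon — σ1 onset /zd/ (2C), coda /n/ ok → phonotactically legal
nlen — violates constraint (v): contains banned sequence /nl/ → phonotactically illegal
kom.kdo — σ1 onset /k/, coda /m/ ok; σ2 onset /kd/ (2C), coda /∅/ ok → phonotactically legal
vve — violates constraint (iv): adjacent identical consonants /vv/ → phonotactically illegal
dur.roj — violates constraint (iv): adjacent identical consonants /rr/ → phonotactically illegal
jklron — violates constraint (iii): syllable 1 onset /jklr/ has 4 consonants (> 3) → phonotactically illegal
zek.wzvun — violates constraint (ii): syllable 1 coda contains /k/, which is not a licensed coda consonant → phonotactically illegal
vbu.dtun — σ1 onset /vb/ (2C), coda /∅/ ok; σ2 onset /dt/ (2C), coda /n/ ok → phonotactically legal
Phonotactically legal: zdon, kom.kdo, vbu.dtun → 3.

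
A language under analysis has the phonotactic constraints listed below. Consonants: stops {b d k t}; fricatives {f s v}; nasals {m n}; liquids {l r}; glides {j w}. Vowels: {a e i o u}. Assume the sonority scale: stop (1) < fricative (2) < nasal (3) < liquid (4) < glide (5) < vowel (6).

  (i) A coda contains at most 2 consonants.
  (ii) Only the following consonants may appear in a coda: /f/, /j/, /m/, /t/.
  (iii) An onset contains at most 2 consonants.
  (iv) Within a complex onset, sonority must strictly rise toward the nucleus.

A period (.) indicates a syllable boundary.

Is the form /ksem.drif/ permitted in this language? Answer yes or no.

/ksem.drif/ — σ1 onset /ks/ (1→2 rises), coda /m/ ok; σ2 onset /dr/ (1→4 rises), coda /f/ ok → permitted

yes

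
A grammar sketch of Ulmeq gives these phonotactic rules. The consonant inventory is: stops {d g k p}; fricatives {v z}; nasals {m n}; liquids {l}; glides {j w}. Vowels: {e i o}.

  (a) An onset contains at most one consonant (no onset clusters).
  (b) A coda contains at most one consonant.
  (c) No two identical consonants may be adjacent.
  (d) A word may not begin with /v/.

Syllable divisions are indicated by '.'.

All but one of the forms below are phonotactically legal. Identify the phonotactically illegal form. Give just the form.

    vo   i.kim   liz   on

vo

vo — violates constraint (d): word begins with /v/ → phonotactically illegal
i.kim — σ1 onset /∅/, coda /∅/ ok; σ2 onset /k/, coda /m/ ok → phonotactically legal
liz — σ1 onset /l/, coda /z/ ok → phonotactically legal
on — σ1 onset /∅/, coda /n/ ok → phonotactically legal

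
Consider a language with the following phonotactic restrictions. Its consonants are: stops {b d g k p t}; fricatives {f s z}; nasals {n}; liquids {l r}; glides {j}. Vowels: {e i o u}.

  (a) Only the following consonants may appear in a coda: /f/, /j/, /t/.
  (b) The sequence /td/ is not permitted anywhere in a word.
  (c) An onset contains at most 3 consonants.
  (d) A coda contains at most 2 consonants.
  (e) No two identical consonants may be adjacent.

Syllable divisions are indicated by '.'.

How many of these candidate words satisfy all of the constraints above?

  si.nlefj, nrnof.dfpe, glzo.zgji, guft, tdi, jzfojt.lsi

5

si.nlefj — σ1 onset /s/, coda /∅/ ok; σ2 onset /nl/ (2C), coda /fj/ (2C) ok → phonotactically legal
nrnof.dfpe — σ1 onset /nrn/ (3C), coda /f/ ok; σ2 onset /dfp/ (3C), coda /∅/ ok → phonotactically legal
glzo.zgji — σ1 onset /glz/ (3C), coda /∅/ ok; σ2 onset /zgj/ (3C), coda /∅/ ok → phonotactically legal
guft — σ1 onset /g/, coda /ft/ (2C) ok → phonotactically legal
tdi — violates constraint (b): contains banned sequence /td/ → phonotactically illegal
jzfojt.lsi — σ1 onset /jzf/ (3C), coda /jt/ (2C) ok; σ2 onset /ls/ (2C), coda /∅/ ok → phonotactically legal
Phonotactically legal: si.nlefj, nrnof.dfpe, glzo.zgji, guft, jzfojt.lsi → 5.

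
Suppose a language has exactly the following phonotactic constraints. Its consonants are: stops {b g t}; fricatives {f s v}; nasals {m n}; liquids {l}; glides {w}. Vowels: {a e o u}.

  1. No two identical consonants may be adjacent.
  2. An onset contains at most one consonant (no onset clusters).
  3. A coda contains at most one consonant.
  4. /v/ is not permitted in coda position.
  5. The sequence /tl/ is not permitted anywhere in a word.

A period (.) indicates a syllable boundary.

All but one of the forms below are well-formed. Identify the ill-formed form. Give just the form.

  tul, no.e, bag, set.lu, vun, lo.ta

tul — σ1 onset /t/, coda /l/ ok → well-formed
no.e — σ1 onset /n/, coda /∅/ ok; σ2 onset /∅/, coda /∅/ ok → well-formed
bag — σ1 onset /b/, coda /g/ ok → well-formed
set.lu — violates constraint 5: contains banned sequence /tl/ → ill-formed
vun — σ1 onset /v/, coda /n/ ok → well-formed
lo.ta — σ1 onset /l/, coda /∅/ ok; σ2 onset /t/, coda /∅/ ok → well-formed

set.lu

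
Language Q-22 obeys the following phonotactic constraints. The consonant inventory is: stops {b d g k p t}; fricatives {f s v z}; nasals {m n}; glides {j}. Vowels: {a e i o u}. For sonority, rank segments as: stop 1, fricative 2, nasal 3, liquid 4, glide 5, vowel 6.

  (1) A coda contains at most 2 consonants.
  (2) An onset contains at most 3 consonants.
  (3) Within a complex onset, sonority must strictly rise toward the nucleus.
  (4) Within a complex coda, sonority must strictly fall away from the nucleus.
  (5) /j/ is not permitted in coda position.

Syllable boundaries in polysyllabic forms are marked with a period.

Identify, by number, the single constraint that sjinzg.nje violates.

1

sjinzg.nje: syllable 1 coda /nzg/ has 3 consonants (> 2).
This is a violation of constraint 1: "A coda contains at most 2 consonants."
The remaining constraints (2, 3, 4, 5) are satisfied.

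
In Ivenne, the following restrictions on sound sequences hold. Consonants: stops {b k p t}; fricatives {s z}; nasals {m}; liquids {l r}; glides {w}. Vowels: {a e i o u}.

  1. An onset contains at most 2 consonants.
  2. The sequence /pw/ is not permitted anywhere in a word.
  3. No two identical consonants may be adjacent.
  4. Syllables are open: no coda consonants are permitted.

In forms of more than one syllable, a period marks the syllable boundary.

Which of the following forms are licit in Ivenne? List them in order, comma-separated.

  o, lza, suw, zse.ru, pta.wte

o — σ1 onset /∅/, coda /∅/ ok → licit
lza — σ1 onset /lz/ (2C), coda /∅/ ok → licit
suw — violates constraint 4: syllable 1 coda /w/ has 1 consonant (> 0) → illicit
zse.ru — σ1 onset /zs/ (2C), coda /∅/ ok; σ2 onset /r/, coda /∅/ ok → licit
pta.wte — σ1 onset /pt/ (2C), coda /∅/ ok; σ2 onset /wt/ (2C), coda /∅/ ok → licit

o, lza, zse.ru, pta.wte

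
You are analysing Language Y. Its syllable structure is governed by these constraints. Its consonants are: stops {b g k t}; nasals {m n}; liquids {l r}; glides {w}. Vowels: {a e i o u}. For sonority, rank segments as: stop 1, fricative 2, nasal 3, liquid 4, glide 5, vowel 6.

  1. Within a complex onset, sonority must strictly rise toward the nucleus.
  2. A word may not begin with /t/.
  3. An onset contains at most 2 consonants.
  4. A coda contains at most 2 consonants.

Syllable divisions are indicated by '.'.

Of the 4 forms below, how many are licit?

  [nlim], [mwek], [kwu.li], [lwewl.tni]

4

[nlim] — σ1 onset /nl/ (3→4 rises), coda /m/ ok → licit
[mwek] — σ1 onset /mw/ (3→5 rises), coda /k/ ok → licit
[kwu.li] — σ1 onset /kw/ (1→5 rises), coda /∅/ ok; σ2 onset /l/, coda /∅/ ok → licit
[lwewl.tni] — σ1 onset /lw/ (4→5 rises), coda /wl/ (2C) ok; σ2 onset /tn/ (1→3 rises), coda /∅/ ok → licit
Licit: [nlim], [mwek], [kwu.li], [lwewl.tni] → 4.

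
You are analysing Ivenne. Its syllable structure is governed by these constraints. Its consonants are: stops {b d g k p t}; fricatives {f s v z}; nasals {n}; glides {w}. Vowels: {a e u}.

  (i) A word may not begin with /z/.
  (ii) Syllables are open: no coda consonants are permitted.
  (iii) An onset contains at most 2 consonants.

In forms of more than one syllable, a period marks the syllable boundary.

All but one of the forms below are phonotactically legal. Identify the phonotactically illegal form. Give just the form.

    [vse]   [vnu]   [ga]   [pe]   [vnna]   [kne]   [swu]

[vnna]

[vse] — σ1 onset /vs/ (2C), coda /∅/ ok → phonotactically legal
[vnu] — σ1 onset /vn/ (2C), coda /∅/ ok → phonotactically legal
[ga] — σ1 onset /g/, coda /∅/ ok → phonotactically legal
[pe] — σ1 onset /p/, coda /∅/ ok → phonotactically legal
[vnna] — violates constraint (iii): syllable 1 onset /vnn/ has 3 consonants (> 2) → phonotactically illegal
[kne] — σ1 onset /kn/ (2C), coda /∅/ ok → phonotactically legal
[swu] — σ1 onset /sw/ (2C), coda /∅/ ok → phonotactically legal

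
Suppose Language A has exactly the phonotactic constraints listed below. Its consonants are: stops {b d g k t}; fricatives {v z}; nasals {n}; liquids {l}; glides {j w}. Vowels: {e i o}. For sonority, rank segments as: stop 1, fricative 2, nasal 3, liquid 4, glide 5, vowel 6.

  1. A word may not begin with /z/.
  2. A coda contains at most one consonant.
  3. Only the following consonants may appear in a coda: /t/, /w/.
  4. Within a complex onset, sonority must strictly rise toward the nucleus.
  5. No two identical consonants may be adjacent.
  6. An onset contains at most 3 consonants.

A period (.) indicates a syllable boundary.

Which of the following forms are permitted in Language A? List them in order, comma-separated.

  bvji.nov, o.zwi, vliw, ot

o.zwi, vliw, ot

bvji.nov — violates constraint 3: syllable 2 coda contains /v/, which is not a licensed coda consonant → not permitted
o.zwi — σ1 onset /∅/, coda /∅/ ok; σ2 onset /zw/ (2→5 rises), coda /∅/ ok → permitted
vliw — σ1 onset /vl/ (2→4 rises), coda /w/ ok → permitted
ot — σ1 onset /∅/, coda /t/ ok → permitted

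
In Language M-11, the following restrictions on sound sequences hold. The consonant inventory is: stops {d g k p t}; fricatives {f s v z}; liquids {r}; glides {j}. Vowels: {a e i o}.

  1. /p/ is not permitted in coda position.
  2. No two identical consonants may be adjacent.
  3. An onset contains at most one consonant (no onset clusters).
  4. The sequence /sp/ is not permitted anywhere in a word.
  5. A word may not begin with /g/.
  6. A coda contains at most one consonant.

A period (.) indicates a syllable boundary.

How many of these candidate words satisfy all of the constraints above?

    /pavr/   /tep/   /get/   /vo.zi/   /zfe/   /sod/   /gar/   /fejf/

/pavr/ — violates constraint 6: syllable 1 coda /vr/ has 2 consonants (> 1) → illicit
/tep/ — violates constraint 1: syllable 1 coda contains /p/ → illicit
/get/ — violates constraint 5: word begins with /g/ → illicit
/vo.zi/ — σ1 onset /v/, coda /∅/ ok; σ2 onset /z/, coda /∅/ ok → licit
/zfe/ — violates constraint 3: syllable 1 onset /zf/ has 2 consonants (> 1) → illicit
/sod/ — σ1 onset /s/, coda /d/ ok → licit
/gar/ — violates constraint 5: word begins with /g/ → illicit
/fejf/ — violates constraint 6: syllable 1 coda /jf/ has 2 consonants (> 1) → illicit
Licit: /vo.zi/, /sod/ → 2.

2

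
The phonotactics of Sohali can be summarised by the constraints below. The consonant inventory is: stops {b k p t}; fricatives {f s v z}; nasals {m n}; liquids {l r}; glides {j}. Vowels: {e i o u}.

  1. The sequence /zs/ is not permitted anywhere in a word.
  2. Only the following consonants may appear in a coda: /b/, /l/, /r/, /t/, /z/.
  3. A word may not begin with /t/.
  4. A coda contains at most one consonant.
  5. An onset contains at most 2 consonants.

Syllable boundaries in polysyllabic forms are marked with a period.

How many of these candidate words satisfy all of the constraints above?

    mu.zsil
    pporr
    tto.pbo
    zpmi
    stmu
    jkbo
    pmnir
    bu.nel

1

mu.zsil — violates constraint 1: contains banned sequence /zs/ → ill-formed
pporr — violates constraint 4: syllable 1 coda /rr/ has 2 consonants (> 1) → ill-formed
tto.pbo — violates constraint 3: word begins with /t/ → ill-formed
zpmi — violates constraint 5: syllable 1 onset /zpm/ has 3 consonants (> 2) → ill-formed
stmu — violates constraint 5: syllable 1 onset /stm/ has 3 consonants (> 2) → ill-formed
jkbo — violates constraint 5: syllable 1 onset /jkb/ has 3 consonants (> 2) → ill-formed
pmnir — violates constraint 5: syllable 1 onset /pmn/ has 3 consonants (> 2) → ill-formed
bu.nel — σ1 onset /b/, coda /∅/ ok; σ2 onset /n/, coda /l/ ok → well-formed
Well-formed: bu.nel → 1.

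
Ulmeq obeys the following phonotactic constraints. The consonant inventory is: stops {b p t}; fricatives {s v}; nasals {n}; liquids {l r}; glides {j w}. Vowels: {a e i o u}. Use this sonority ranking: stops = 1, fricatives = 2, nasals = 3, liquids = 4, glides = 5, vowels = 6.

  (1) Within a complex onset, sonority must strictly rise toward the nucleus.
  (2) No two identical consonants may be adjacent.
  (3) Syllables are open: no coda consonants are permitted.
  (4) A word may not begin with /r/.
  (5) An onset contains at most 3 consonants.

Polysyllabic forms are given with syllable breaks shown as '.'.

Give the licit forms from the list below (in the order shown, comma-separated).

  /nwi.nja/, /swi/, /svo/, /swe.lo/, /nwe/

/nwi.nja/ — σ1 onset /nw/ (3→5 rises), coda /∅/ ok; σ2 onset /nj/ (3→5 rises), coda /∅/ ok → licit
/swi/ — σ1 onset /sw/ (2→5 rises), coda /∅/ ok → licit
/svo/ — violates constraint 1: syllable 1 onset /sv/: /s/ (fricative, 2) → /v/ (fricative, 2) does not rise → illicit
/swe.lo/ — σ1 onset /sw/ (2→5 rises), coda /∅/ ok; σ2 onset /l/, coda /∅/ ok → licit
/nwe/ — σ1 onset /nw/ (3→5 rises), coda /∅/ ok → licit

/nwi.nja/, /swi/, /swe.lo/, /nwe/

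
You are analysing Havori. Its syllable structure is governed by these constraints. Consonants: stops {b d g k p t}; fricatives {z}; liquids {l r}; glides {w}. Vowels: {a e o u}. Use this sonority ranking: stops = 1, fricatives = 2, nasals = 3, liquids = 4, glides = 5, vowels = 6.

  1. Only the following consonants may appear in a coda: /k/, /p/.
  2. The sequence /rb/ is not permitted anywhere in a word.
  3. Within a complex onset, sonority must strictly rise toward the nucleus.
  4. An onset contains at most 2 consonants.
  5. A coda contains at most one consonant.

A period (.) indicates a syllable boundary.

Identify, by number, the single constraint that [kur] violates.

1

[kur]: syllable 1 coda contains /r/, which is not a licensed coda consonant.
This is a violation of constraint 1: "Only the following consonants may appear in a coda: /k/, /p/."
The remaining constraints (2, 3, 4, 5) are satisfied.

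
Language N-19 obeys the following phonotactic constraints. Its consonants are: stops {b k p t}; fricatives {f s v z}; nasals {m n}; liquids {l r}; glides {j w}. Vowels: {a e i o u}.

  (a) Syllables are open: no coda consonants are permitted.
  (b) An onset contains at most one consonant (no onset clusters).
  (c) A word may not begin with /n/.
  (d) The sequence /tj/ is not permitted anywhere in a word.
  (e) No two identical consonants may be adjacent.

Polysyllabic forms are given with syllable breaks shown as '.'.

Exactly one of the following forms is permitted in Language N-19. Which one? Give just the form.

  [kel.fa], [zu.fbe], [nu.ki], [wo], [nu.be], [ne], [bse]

[kel.fa] — violates constraint (a): syllable 1 coda /l/ has 1 consonant (> 0) → not permitted
[zu.fbe] — violates constraint (b): syllable 2 onset /fb/ has 2 consonants (> 1) → not permitted
[nu.ki] — violates constraint (c): word begins with /n/ → not permitted
[wo] — σ1 onset /w/, coda /∅/ ok → permitted
[nu.be] — violates constraint (c): word begins with /n/ → not permitted
[ne] — violates constraint (c): word begins with /n/ → not permitted
[bse] — violates constraint (b): syllable 1 onset /bs/ has 2 consonants (> 1) → not permitted

[wo]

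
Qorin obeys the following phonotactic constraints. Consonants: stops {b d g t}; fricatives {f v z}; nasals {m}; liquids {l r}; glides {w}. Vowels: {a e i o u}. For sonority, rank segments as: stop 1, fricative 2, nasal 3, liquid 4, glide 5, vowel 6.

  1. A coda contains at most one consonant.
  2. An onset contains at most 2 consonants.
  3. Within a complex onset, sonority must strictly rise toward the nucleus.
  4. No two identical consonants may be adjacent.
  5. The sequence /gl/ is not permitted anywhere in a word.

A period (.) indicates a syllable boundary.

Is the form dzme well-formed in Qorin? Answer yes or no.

no

dzme — violates constraint 2: syllable 1 onset /dzm/ has 3 consonants (> 2) → ill-formed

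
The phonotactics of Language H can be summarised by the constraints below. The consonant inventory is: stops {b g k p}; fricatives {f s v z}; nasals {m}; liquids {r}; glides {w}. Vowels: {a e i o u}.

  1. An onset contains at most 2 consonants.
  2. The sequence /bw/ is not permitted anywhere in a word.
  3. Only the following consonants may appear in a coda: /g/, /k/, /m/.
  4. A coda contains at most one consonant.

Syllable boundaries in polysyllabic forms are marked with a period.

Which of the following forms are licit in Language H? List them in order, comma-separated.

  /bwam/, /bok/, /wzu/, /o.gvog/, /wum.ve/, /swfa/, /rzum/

/bwam/ — violates constraint 2: contains banned sequence /bw/ → illicit
/bok/ — σ1 onset /b/, coda /k/ ok → licit
/wzu/ — σ1 onset /wz/ (2C), coda /∅/ ok → licit
/o.gvog/ — σ1 onset /∅/, coda /∅/ ok; σ2 onset /gv/ (2C), coda /g/ ok → licit
/wum.ve/ — σ1 onset /w/, coda /m/ ok; σ2 onset /v/, coda /∅/ ok → licit
/swfa/ — violates constraint 1: syllable 1 onset /swf/ has 3 consonants (> 2) → illicit
/rzum/ — σ1 onset /rz/ (2C), coda /m/ ok → licit

/bok/, /wzu/, /o.gvog/, /wum.ve/, /rzum/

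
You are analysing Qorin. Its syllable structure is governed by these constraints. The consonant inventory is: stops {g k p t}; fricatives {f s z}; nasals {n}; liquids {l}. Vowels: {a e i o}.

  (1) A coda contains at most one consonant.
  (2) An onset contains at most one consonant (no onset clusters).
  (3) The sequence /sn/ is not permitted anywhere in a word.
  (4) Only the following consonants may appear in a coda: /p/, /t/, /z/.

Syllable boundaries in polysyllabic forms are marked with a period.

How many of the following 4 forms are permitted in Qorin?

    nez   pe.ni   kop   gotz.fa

nez — σ1 onset /n/, coda /z/ ok → permitted
pe.ni — σ1 onset /p/, coda /∅/ ok; σ2 onset /n/, coda /∅/ ok → permitted
kop — σ1 onset /k/, coda /p/ ok → permitted
gotz.fa — violates constraint 1: syllable 1 coda /tz/ has 2 consonants (> 1) → not permitted
Permitted: nez, pe.ni, kop → 3.

3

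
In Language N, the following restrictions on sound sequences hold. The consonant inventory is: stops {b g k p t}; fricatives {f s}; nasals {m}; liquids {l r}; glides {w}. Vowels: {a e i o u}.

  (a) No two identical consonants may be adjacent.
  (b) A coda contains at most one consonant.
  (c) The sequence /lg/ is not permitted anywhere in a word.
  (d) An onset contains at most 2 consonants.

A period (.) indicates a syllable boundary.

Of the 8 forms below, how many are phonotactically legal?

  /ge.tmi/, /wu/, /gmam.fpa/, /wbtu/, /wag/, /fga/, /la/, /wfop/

/ge.tmi/ — σ1 onset /g/, coda /∅/ ok; σ2 onset /tm/ (2C), coda /∅/ ok → phonotactically legal
/wu/ — σ1 onset /w/, coda /∅/ ok → phonotactically legal
/gmam.fpa/ — σ1 onset /gm/ (2C), coda /m/ ok; σ2 onset /fp/ (2C), coda /∅/ ok → phonotactically legal
/wbtu/ — violates constraint (d): syllable 1 onset /wbt/ has 3 consonants (> 2) → phonotactically illegal
/wag/ — σ1 onset /w/, coda /g/ ok → phonotactically legal
/fga/ — σ1 onset /fg/ (2C), coda /∅/ ok → phonotactically legal
/la/ — σ1 onset /l/, coda /∅/ ok → phonotactically legal
/wfop/ — σ1 onset /wf/ (2C), coda /p/ ok → phonotactically legal
Phonotactically legal: /ge.tmi/, /wu/, /gmam.fpa/, /wag/, /fga/, /la/, /wfop/ → 7.

7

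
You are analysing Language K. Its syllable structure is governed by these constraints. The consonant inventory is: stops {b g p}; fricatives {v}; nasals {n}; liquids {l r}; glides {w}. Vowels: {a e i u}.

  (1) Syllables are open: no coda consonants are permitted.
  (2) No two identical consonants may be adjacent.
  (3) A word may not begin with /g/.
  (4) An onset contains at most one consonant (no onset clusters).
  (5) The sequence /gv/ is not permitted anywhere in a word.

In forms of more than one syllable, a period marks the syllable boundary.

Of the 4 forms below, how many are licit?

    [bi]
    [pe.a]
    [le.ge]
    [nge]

3

[bi] — σ1 onset /b/, coda /∅/ ok → licit
[pe.a] — σ1 onset /p/, coda /∅/ ok; σ2 onset /∅/, coda /∅/ ok → licit
[le.ge] — σ1 onset /l/, coda /∅/ ok; σ2 onset /g/, coda /∅/ ok → licit
[nge] — violates constraint 4: syllable 1 onset /ng/ has 2 consonants (> 1) → illicit
Licit: [bi], [pe.a], [le.ge] → 3.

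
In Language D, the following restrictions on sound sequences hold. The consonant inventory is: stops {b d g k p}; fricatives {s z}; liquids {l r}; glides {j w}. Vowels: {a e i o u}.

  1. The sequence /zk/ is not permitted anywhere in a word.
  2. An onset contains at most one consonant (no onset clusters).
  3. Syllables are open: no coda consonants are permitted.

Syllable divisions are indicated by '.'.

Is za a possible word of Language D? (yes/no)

yes

za — σ1 onset /z/, coda /∅/ ok → permitted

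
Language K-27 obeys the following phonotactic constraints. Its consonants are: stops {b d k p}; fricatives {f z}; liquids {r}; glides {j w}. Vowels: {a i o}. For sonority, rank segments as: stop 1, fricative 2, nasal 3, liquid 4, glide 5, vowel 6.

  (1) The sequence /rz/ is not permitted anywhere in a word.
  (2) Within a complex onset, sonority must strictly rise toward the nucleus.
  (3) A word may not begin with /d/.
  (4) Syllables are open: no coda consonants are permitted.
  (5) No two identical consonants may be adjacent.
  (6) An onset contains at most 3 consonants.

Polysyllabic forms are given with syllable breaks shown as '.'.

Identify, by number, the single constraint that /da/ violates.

3

/da/: word begins with /d/.
This is a violation of constraint 3: "A word may not begin with /d/."
The remaining constraints (1, 2, 4, 5, 6) are satisfied.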